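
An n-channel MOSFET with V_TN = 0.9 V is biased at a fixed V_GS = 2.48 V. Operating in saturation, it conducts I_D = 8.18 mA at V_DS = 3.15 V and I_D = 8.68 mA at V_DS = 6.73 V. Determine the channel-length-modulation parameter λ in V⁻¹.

λ = 0.0180 V⁻¹

With V_GS fixed, I_D ∝ (1 + λ V_DS) in saturation, so I_D2/I_D1 = (1 + λ V_DS2)/(1 + λ V_DS1).
8.68/8.18 = 1.061 = (1 + 6.73 λ)/(1 + 3.15 λ).
Solving: λ (I_D1 V_DS2 − I_D2 V_DS1) = I_D2 − I_D1, so λ = (8.68 − 8.18) / (8.18 × 6.73 − 8.68 × 3.15) = 0.5 / 27.7 = 0.018 V⁻¹.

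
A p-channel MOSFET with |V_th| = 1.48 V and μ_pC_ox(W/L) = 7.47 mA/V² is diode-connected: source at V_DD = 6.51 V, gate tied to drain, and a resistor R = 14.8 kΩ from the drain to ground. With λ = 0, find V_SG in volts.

V_SG = 1.77 V

With gate tied to drain, V_SG = V_SD ≥ V_SG − |V_th|, so the device is in saturation.
KCL at the drain: ½ k_p (V_SG − |V_th|)² = (V_DD − V_SG)/R.
Let x = V_SG − 1.48. Then 55.3 x² + x − 5.03 = 0, giving x = 0.293 V (positive root), so V_SG = 1.77 V.
I_D = (V_DD − V_SG)/R = (6.51 − 1.77) / 14.8 = 0.32 mA.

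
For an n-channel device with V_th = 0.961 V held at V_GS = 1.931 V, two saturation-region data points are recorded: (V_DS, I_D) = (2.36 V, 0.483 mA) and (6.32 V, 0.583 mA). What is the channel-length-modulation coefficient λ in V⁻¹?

λ = 0.0596 V⁻¹

With V_GS fixed, I_D ∝ (1 + λ V_DS) in saturation, so I_D2/I_D1 = (1 + λ V_DS2)/(1 + λ V_DS1).
0.583/0.483 = 1.207 = (1 + 6.32 λ)/(1 + 2.36 λ).
Solving: λ (I_D1 V_DS2 − I_D2 V_DS1) = I_D2 − I_D1, so λ = (0.583 − 0.483) / (0.483 × 6.32 − 0.583 × 2.36) = 0.1 / 1.68 = 0.0596 V⁻¹.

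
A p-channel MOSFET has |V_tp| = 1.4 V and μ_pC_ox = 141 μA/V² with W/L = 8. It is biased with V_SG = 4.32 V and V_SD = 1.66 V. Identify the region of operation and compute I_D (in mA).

Triode; I_D = 3.91 mA

k_p = μ_pC_ox · (W/L) = 1.128 mA/V².
V_ov = V_SG − |V_tp| = 4.32 − 1.4 = 2.92 V.
Since V_SD = 1.66 V < V_ov = 2.92 V, the device is in the triode region.
I_D = k_p [V_ov · V_SD − ½ V_SD²] = 1.128 × [2.92 × 1.66 − 0.5 × 1.66²] = 3.91 mA.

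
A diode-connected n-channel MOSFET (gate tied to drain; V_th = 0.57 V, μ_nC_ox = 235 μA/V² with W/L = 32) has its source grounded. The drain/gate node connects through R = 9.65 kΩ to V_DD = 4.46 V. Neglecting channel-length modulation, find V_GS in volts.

With gate tied to drain, V_GS = V_DS ≥ V_GS − V_th, so the device is in saturation.
k_n = μ_nC_ox · (W/L) = 7.52 mA/V².
KCL at the drain: ½ k_n (V_GS − V_th)² = (V_DD − V_GS)/R.
Let x = V_GS − 0.57. Then 36.3 x² + x − 3.89 = 0, giving x = 0.314 V (positive root), so V_GS = 0.884 V.
I_D = (V_DD − V_GS)/R = (4.46 − 0.884) / 9.65 = 0.371 mA.

V_GS = 0.884 V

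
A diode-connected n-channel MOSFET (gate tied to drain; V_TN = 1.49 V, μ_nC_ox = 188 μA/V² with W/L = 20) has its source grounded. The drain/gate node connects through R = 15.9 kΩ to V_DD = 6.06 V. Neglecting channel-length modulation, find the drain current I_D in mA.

I_D = 0.264 mA

With gate tied to drain, V_GS = V_DS ≥ V_GS − V_TN, so the device is in saturation.
k_n = μ_nC_ox · (W/L) = 3.76 mA/V².
KCL at the drain: ½ k_n (V_GS − V_TN)² = (V_DD − V_GS)/R.
Let x = V_GS − 1.49. Then 29.9 x² + x − 4.57 = 0, giving x = 0.375 V (positive root), so V_GS = 1.86 V.
I_D = (V_DD − V_GS)/R = (6.06 − 1.86) / 15.9 = 0.264 mA.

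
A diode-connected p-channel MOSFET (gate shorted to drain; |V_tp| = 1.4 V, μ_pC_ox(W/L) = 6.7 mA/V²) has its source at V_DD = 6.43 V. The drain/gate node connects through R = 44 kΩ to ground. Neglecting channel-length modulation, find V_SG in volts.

With gate tied to drain, V_SG = V_SD ≥ V_SG − |V_tp|, so the device is in saturation.
KCL at the drain: ½ k_p (V_SG − |V_tp|)² = (V_DD − V_SG)/R.
Let x = V_SG − 1.4. Then 147 x² + x − 5.03 = 0, giving x = 0.181 V (positive root), so V_SG = 1.58 V.
I_D = (V_DD − V_SG)/R = (6.43 − 1.58) / 44 = 0.11 mA.

V_SG = 1.58 V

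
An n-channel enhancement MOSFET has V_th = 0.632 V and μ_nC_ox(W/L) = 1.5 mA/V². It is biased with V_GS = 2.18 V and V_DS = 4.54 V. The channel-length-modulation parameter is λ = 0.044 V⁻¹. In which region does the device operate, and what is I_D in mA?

V_ov = V_GS − V_th = 2.18 − 0.632 = 1.55 V.
Since V_DS = 4.54 V ≥ V_ov = 1.55 V, the device is in saturation.
I_D = ½ k_n V_ov² (1 + λ V_DS) = 0.5 × 1.5 × 1.55² × (1 + 0.044 × 4.54) = 2.16 mA.

Saturation; I_D = 2.16 mA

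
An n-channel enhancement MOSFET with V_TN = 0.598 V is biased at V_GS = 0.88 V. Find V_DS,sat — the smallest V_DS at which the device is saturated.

V_DS,sat = 0.282 V

The boundary between triode and saturation is V_DS = V_GS − V_TN = V_ov.
V_ov = 0.88 − 0.598 = 0.282 V.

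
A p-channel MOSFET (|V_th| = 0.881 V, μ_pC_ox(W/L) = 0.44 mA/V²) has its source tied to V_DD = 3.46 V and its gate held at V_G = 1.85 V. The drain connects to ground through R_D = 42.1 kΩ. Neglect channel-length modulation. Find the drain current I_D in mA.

I_D = 0.0752 mA

V_SG = V_DD − V_G = 3.46 − 1.85 = 1.61 V, so V_ov = 1.61 − 0.881 = 0.729 V.
Assume saturation: I_D = ½ k_p V_ov² = 0.5 × 0.44 × 0.729² = 0.117 mA, giving V_SD = V_DD − I_D R_D = 3.46 − 0.117 × 42.1 = -1.46 V.
But -1.46 V < V_ov = 0.729 V, so the device is actually in triode.
In triode I_D = k_p[V_ov V_SD − ½ V_SD²] and I_D = (V_DD − V_SD)/R_D. Equating: 9.26 V_SD² − 14.5 V_SD + 3.46 = 0, giving V_SD = 0.294 V (the root below V_ov).
I_D = (3.46 − 0.294) / 42.1 = 0.0752 mA.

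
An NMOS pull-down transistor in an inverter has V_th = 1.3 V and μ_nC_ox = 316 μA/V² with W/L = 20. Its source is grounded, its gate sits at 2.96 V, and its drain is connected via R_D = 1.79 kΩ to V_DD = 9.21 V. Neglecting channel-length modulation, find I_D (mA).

I_D = 4.84 mA

V_GS = V_G = 2.96 V, so V_ov = 2.96 − 1.3 = 1.66 V.
k_n = μ_nC_ox · (W/L) = 6.32 mA/V².
Assume saturation: I_D = ½ k_n V_ov² = 0.5 × 6.32 × 1.66² = 8.71 mA, giving V_DS = V_DD − I_D R_D = 9.21 − 8.71 × 1.79 = -6.38 V.
But -6.38 V < V_ov = 1.66 V, so the device is actually in triode.
In triode I_D = k_n[V_ov V_DS − ½ V_DS²] and I_D = (V_DD − V_DS)/R_D. Equating: 5.66 V_DS² − 19.78 V_DS + 9.21 = 0, giving V_DS = 0.553 V (the root below V_ov).
I_D = (9.21 − 0.553) / 1.79 = 4.84 mA.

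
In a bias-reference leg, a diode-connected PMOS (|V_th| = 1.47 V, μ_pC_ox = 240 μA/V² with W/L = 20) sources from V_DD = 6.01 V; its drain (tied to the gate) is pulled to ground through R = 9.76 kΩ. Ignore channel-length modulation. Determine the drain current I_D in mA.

With gate tied to drain, V_SG = V_SD ≥ V_SG − |V_th|, so the device is in saturation.
k_p = μ_pC_ox · (W/L) = 4.8 mA/V².
KCL at the drain: ½ k_p (V_SG − |V_th|)² = (V_DD − V_SG)/R.
Let x = V_SG − 1.47. Then 23.4 x² + x − 4.54 = 0, giving x = 0.419 V (positive root), so V_SG = 1.89 V.
I_D = (V_DD − V_SG)/R = (6.01 − 1.89) / 9.76 = 0.422 mA.

I_D = 0.422 mA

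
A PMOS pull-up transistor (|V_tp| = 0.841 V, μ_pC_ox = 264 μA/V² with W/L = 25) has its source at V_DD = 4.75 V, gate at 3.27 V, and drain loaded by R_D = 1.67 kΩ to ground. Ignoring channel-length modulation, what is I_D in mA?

V_SG = V_DD − V_G = 4.75 − 3.27 = 1.48 V, so V_ov = 1.48 − 0.841 = 0.639 V.
k_p = μ_pC_ox · (W/L) = 6.6 mA/V².
Assume saturation: I_D = ½ k_p V_ov² = 0.5 × 6.6 × 0.639² = 1.35 mA, giving V_SD = V_DD − I_D R_D = 4.75 − 1.35 × 1.67 = 2.5 V.
V_SD = 2.5 V ≥ V_ov = 0.639 V, confirming saturation.

I_D = 1.35 mA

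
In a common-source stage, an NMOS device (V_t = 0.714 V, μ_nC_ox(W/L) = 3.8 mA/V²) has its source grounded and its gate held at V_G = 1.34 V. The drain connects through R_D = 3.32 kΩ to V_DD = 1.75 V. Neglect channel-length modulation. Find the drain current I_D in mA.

V_GS = V_G = 1.34 V, so V_ov = 1.34 − 0.714 = 0.626 V.
Assume saturation: I_D = ½ k_n V_ov² = 0.5 × 3.8 × 0.626² = 0.745 mA, giving V_DS = V_DD − I_D R_D = 1.75 − 0.745 × 3.32 = -0.722 V.
But -0.722 V < V_ov = 0.626 V, so the device is actually in triode.
In triode I_D = k_n[V_ov V_DS − ½ V_DS²] and I_D = (V_DD − V_DS)/R_D. Equating: 6.31 V_DS² − 8.898 V_DS + 1.75 = 0, giving V_DS = 0.236 V (the root below V_ov).
I_D = (1.75 − 0.236) / 3.32 = 0.456 mA.

I_D = 0.456 mA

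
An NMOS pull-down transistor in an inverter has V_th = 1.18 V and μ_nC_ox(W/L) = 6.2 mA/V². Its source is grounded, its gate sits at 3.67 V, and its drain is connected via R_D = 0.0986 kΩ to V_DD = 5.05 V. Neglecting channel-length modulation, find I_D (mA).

I_D = 19.2 mA

V_GS = V_G = 3.67 V, so V_ov = 3.67 − 1.18 = 2.49 V.
Assume saturation: I_D = ½ k_n V_ov² = 0.5 × 6.2 × 2.49² = 19.2 mA, giving V_DS = V_DD − I_D R_D = 5.05 − 19.2 × 0.0986 = 3.15 V.
V_DS = 3.15 V ≥ V_ov = 2.49 V, confirming saturation.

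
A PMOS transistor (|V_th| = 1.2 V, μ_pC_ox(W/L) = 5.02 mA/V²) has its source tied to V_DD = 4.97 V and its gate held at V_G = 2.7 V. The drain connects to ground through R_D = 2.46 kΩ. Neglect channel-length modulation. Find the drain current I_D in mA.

V_SG = V_DD − V_G = 4.97 − 2.7 = 2.27 V, so V_ov = 2.27 − 1.2 = 1.07 V.
Assume saturation: I_D = ½ k_p V_ov² = 0.5 × 5.02 × 1.07² = 2.87 mA, giving V_SD = V_DD − I_D R_D = 4.97 − 2.87 × 2.46 = -2.1 V.
But -2.1 V < V_ov = 1.07 V, so the device is actually in triode.
In triode I_D = k_p[V_ov V_SD − ½ V_SD²] and I_D = (V_DD − V_SD)/R_D. Equating: 6.17 V_SD² − 14.21 V_SD + 4.97 = 0, giving V_SD = 0.43 V (the root below V_ov).
I_D = (4.97 − 0.43) / 2.46 = 1.85 mA.

I_D = 1.85 mA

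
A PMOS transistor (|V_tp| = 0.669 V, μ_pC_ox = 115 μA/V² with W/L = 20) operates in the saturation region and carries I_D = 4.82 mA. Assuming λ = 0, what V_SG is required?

k_p = μ_pC_ox · (W/L) = 2.3 mA/V².
In saturation I_D = ½ k_p (V_SG − |V_tp|)², so V_SG − |V_tp| = √(2 I_D / k_p) = √(2 × 4.82 / 2.3) = 2.05 V.
V_SG = 0.669 + 2.05 = 2.72 V.

V_SG = 2.72 V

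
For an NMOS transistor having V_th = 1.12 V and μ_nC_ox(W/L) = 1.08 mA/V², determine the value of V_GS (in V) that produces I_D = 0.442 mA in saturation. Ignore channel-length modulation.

V_GS = 2.02 V

In saturation I_D = ½ k_n (V_GS − V_th)², so V_GS − V_th = √(2 I_D / k_n) = √(2 × 0.442 / 1.08) = 0.905 V.
V_GS = 1.12 + 0.905 = 2.02 V.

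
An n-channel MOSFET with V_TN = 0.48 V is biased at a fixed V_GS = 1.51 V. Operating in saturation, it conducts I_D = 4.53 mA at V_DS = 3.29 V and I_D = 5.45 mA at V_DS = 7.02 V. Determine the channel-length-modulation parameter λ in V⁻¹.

λ = 0.0663 V⁻¹

With V_GS fixed, I_D ∝ (1 + λ V_DS) in saturation, so I_D2/I_D1 = (1 + λ V_DS2)/(1 + λ V_DS1).
5.45/4.53 = 1.203 = (1 + 7.02 λ)/(1 + 3.29 λ).
Solving: λ (I_D1 V_DS2 − I_D2 V_DS1) = I_D2 − I_D1, so λ = (5.45 − 4.53) / (4.53 × 7.02 − 5.45 × 3.29) = 0.92 / 13.9 = 0.0663 V⁻¹.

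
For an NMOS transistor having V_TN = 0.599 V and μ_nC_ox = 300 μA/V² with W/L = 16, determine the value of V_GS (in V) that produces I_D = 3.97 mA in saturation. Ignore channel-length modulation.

k_n = μ_nC_ox · (W/L) = 4.8 mA/V².
In saturation I_D = ½ k_n (V_GS − V_TN)², so V_GS − V_TN = √(2 I_D / k_n) = √(2 × 3.97 / 4.8) = 1.29 V.
V_GS = 0.599 + 1.29 = 1.89 V.

V_GS = 1.89 V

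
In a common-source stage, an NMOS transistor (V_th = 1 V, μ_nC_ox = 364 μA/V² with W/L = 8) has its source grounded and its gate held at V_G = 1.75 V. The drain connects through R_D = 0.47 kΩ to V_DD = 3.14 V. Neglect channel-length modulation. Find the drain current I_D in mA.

V_GS = V_G = 1.75 V, so V_ov = 1.75 − 1 = 0.75 V.
k_n = μ_nC_ox · (W/L) = 2.912 mA/V².
Assume saturation: I_D = ½ k_n V_ov² = 0.5 × 2.912 × 0.75² = 0.819 mA, giving V_DS = V_DD − I_D R_D = 3.14 − 0.819 × 0.47 = 2.76 V.
V_DS = 2.76 V ≥ V_ov = 0.75 V, confirming saturation.

I_D = 0.819 mA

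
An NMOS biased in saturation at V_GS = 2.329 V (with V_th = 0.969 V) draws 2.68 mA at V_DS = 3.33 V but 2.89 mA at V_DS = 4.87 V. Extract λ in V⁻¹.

λ = 0.0613 V⁻¹

With V_GS fixed, I_D ∝ (1 + λ V_DS) in saturation, so I_D2/I_D1 = (1 + λ V_DS2)/(1 + λ V_DS1).
2.89/2.68 = 1.078 = (1 + 4.87 λ)/(1 + 3.33 λ).
Solving: λ (I_D1 V_DS2 − I_D2 V_DS1) = I_D2 − I_D1, so λ = (2.89 − 2.68) / (2.68 × 4.87 − 2.89 × 3.33) = 0.21 / 3.43 = 0.0613 V⁻¹.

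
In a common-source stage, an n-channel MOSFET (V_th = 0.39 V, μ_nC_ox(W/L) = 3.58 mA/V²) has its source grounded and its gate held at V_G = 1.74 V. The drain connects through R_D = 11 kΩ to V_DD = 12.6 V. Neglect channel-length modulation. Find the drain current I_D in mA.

I_D = 1.12 mA

V_GS = V_G = 1.74 V, so V_ov = 1.74 − 0.39 = 1.35 V.
Assume saturation: I_D = ½ k_n V_ov² = 0.5 × 3.58 × 1.35² = 3.26 mA, giving V_DS = V_DD − I_D R_D = 12.6 − 3.26 × 11 = -23.3 V.
But -23.3 V < V_ov = 1.35 V, so the device is actually in triode.
In triode I_D = k_n[V_ov V_DS − ½ V_DS²] and I_D = (V_DD − V_DS)/R_D. Equating: 19.7 V_DS² − 54.16 V_DS + 12.6 = 0, giving V_DS = 0.257 V (the root below V_ov).
I_D = (12.6 − 0.257) / 11 = 1.12 mA.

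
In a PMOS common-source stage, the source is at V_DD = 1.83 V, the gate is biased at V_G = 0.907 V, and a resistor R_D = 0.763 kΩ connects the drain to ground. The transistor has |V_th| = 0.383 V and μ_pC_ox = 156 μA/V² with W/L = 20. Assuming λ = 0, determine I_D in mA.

I_D = 0.455 mA

V_SG = V_DD − V_G = 1.83 − 0.907 = 0.923 V, so V_ov = 0.923 − 0.383 = 0.54 V.
k_p = μ_pC_ox · (W/L) = 3.12 mA/V².
Assume saturation: I_D = ½ k_p V_ov² = 0.5 × 3.12 × 0.54² = 0.455 mA, giving V_SD = V_DD − I_D R_D = 1.83 − 0.455 × 0.763 = 1.48 V.
V_SD = 1.48 V ≥ V_ov = 0.54 V, confirming saturation.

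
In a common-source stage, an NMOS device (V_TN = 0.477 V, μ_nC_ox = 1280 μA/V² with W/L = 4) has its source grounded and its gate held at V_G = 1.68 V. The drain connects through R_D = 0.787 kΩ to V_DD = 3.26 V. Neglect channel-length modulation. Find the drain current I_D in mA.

I_D = 3.19 mA

V_GS = V_G = 1.68 V, so V_ov = 1.68 − 0.477 = 1.2 V.
k_n = μ_nC_ox · (W/L) = 5.12 mA/V².
Assume saturation: I_D = ½ k_n V_ov² = 0.5 × 5.12 × 1.2² = 3.7 mA, giving V_DS = V_DD − I_D R_D = 3.26 − 3.7 × 0.787 = 0.344 V.
But 0.344 V < V_ov = 1.2 V, so the device is actually in triode.
In triode I_D = k_n[V_ov V_DS − ½ V_DS²] and I_D = (V_DD − V_DS)/R_D. Equating: 2.01 V_DS² − 5.847 V_DS + 3.26 = 0, giving V_DS = 0.753 V (the root below V_ov).
I_D = (3.26 − 0.753) / 0.787 = 3.19 mA.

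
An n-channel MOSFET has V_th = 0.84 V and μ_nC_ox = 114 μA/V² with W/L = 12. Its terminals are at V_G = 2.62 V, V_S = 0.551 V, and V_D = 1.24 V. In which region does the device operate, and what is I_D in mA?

V_GS = V_G − V_S = 2.62 − 0.551 = 2.07 V; V_DS = V_D − V_S = 1.24 − 0.551 = 0.689 V.
k_n = μ_nC_ox · (W/L) = 1.368 mA/V².
V_ov = V_GS − V_th = 2.07 − 0.84 = 1.23 V.
Since V_DS = 0.689 V < V_ov = 1.23 V, the device is in the triode region.
I_D = k_n [V_ov · V_DS − ½ V_DS²] = 1.368 × [1.23 × 0.689 − 0.5 × 0.689²] = 0.834 mA.

Triode; I_D = 0.834 mA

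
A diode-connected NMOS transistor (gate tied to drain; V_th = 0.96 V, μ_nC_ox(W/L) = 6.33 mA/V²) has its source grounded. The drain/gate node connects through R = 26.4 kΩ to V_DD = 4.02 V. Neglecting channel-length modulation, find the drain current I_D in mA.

With gate tied to drain, V_GS = V_DS ≥ V_GS − V_th, so the device is in saturation.
KCL at the drain: ½ k_n (V_GS − V_th)² = (V_DD − V_GS)/R.
Let x = V_GS − 0.96. Then 83.6 x² + x − 3.06 = 0, giving x = 0.185 V (positive root), so V_GS = 1.15 V.
I_D = (V_DD − V_GS)/R = (4.02 − 1.15) / 26.4 = 0.109 mA.

I_D = 0.109 mA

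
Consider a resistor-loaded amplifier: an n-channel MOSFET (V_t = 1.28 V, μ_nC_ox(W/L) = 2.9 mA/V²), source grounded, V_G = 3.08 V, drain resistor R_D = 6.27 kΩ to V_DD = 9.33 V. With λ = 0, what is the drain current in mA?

I_D = 1.44 mA

V_GS = V_G = 3.08 V, so V_ov = 3.08 − 1.28 = 1.8 V.
Assume saturation: I_D = ½ k_n V_ov² = 0.5 × 2.9 × 1.8² = 4.7 mA, giving V_DS = V_DD − I_D R_D = 9.33 − 4.7 × 6.27 = -20.1 V.
But -20.1 V < V_ov = 1.8 V, so the device is actually in triode.
In triode I_D = k_n[V_ov V_DS − ½ V_DS²] and I_D = (V_DD − V_DS)/R_D. Equating: 9.09 V_DS² − 33.73 V_DS + 9.33 = 0, giving V_DS = 0.301 V (the root below V_ov).
I_D = (9.33 − 0.301) / 6.27 = 1.44 mA.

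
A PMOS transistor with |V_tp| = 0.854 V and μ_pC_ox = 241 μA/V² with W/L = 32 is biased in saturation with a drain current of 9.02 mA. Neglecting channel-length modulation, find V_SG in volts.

k_p = μ_pC_ox · (W/L) = 7.712 mA/V².
In saturation I_D = ½ k_p (V_SG − |V_tp|)², so V_SG − |V_tp| = √(2 I_D / k_p) = √(2 × 9.02 / 7.712) = 1.53 V.
V_SG = 0.854 + 1.53 = 2.38 V.

V_SG = 2.38 V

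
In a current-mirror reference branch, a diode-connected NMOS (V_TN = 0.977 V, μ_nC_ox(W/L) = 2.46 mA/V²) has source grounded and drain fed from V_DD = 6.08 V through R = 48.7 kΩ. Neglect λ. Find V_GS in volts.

With gate tied to drain, V_GS = V_DS ≥ V_GS − V_TN, so the device is in saturation.
KCL at the drain: ½ k_n (V_GS − V_TN)² = (V_DD − V_GS)/R.
Let x = V_GS − 0.977. Then 59.9 x² + x − 5.103 = 0, giving x = 0.284 V (positive root), so V_GS = 1.26 V.
I_D = (V_DD − V_GS)/R = (6.08 − 1.26) / 48.7 = 0.099 mA.

V_GS = 1.26 V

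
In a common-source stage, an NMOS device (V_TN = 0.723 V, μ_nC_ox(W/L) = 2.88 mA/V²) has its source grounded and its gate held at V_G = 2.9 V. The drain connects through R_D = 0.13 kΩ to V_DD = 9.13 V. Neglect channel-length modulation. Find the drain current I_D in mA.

I_D = 6.82 mA

V_GS = V_G = 2.9 V, so V_ov = 2.9 − 0.723 = 2.18 V.
Assume saturation: I_D = ½ k_n V_ov² = 0.5 × 2.88 × 2.18² = 6.82 mA, giving V_DS = V_DD − I_D R_D = 9.13 − 6.82 × 0.13 = 8.24 V.
V_DS = 8.24 V ≥ V_ov = 2.18 V, confirming saturation.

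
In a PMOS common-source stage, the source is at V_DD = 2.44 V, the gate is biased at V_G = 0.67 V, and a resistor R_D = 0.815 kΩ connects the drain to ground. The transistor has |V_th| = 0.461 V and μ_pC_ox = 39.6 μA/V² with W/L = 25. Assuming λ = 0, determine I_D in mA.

I_D = 0.848 mA

V_SG = V_DD − V_G = 2.44 − 0.67 = 1.77 V, so V_ov = 1.77 − 0.461 = 1.31 V.
k_p = μ_pC_ox · (W/L) = 0.99 mA/V².
Assume saturation: I_D = ½ k_p V_ov² = 0.5 × 0.99 × 1.31² = 0.848 mA, giving V_SD = V_DD − I_D R_D = 2.44 − 0.848 × 0.815 = 1.75 V.
V_SD = 1.75 V ≥ V_ov = 1.31 V, confirming saturation.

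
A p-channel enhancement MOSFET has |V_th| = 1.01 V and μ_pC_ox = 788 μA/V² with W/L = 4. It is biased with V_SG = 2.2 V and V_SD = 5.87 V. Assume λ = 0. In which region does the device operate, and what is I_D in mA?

k_p = μ_pC_ox · (W/L) = 3.152 mA/V².
V_ov = V_SG − |V_th| = 2.2 − 1.01 = 1.19 V.
Since V_SD = 5.87 V ≥ V_ov = 1.19 V, the device is in saturation.
I_D = ½ k_p V_ov² = 0.5 × 3.152 × 1.19² = 2.23 mA.

Saturation; I_D = 2.23 mA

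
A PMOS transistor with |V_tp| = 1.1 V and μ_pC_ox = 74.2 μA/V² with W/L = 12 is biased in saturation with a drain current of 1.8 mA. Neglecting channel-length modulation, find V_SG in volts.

V_SG = 3.11 V

k_p = μ_pC_ox · (W/L) = 0.8904 mA/V².
In saturation I_D = ½ k_p (V_SG − |V_tp|)², so V_SG − |V_tp| = √(2 I_D / k_p) = √(2 × 1.8 / 0.8904) = 2.01 V.
V_SG = 1.1 + 2.01 = 3.11 V.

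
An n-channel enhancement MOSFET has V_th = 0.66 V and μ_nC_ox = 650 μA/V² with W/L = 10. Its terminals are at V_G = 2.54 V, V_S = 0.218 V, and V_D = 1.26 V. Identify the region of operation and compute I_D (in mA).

Triode; I_D = 7.73 mA

V_GS = V_G − V_S = 2.54 − 0.218 = 2.32 V; V_DS = V_D − V_S = 1.26 − 0.218 = 1.04 V.
k_n = μ_nC_ox · (W/L) = 6.5 mA/V².
V_ov = V_GS − V_th = 2.32 − 0.66 = 1.66 V.
Since V_DS = 1.04 V < V_ov = 1.66 V, the device is in the triode region.
I_D = k_n [V_ov · V_DS − ½ V_DS²] = 6.5 × [1.66 × 1.04 − 0.5 × 1.04²] = 7.73 mA.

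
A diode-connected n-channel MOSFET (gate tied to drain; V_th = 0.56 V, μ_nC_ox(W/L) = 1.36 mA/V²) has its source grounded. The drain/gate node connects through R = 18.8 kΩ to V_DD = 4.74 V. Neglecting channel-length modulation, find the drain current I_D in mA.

With gate tied to drain, V_GS = V_DS ≥ V_GS − V_th, so the device is in saturation.
KCL at the drain: ½ k_n (V_GS − V_th)² = (V_DD − V_GS)/R.
Let x = V_GS − 0.56. Then 12.8 x² + x − 4.18 = 0, giving x = 0.534 V (positive root), so V_GS = 1.09 V.
I_D = (V_DD − V_GS)/R = (4.74 − 1.09) / 18.8 = 0.194 mA.

I_D = 0.194 mA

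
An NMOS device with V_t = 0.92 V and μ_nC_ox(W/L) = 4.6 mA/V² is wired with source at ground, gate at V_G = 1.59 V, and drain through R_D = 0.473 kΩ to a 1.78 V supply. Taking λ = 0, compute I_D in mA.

V_GS = V_G = 1.59 V, so V_ov = 1.59 − 0.92 = 0.67 V.
Assume saturation: I_D = ½ k_n V_ov² = 0.5 × 4.6 × 0.67² = 1.03 mA, giving V_DS = V_DD − I_D R_D = 1.78 − 1.03 × 0.473 = 1.29 V.
V_DS = 1.29 V ≥ V_ov = 0.67 V, confirming saturation.

I_D = 1.03 mA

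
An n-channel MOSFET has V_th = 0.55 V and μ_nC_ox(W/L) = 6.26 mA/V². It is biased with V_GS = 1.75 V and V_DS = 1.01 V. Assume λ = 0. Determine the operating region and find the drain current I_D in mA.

V_ov = V_GS − V_th = 1.75 − 0.55 = 1.2 V.
Since V_DS = 1.01 V < V_ov = 1.2 V, the device is in the triode region.
I_D = k_n [V_ov · V_DS − ½ V_DS²] = 6.26 × [1.2 × 1.01 − 0.5 × 1.01²] = 4.39 mA.

Triode; I_D = 4.39 mA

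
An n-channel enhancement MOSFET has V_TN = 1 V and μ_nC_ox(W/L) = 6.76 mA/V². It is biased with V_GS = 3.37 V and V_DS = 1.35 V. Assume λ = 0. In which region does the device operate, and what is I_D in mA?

Triode; I_D = 15.5 mA

V_ov = V_GS − V_TN = 3.37 − 1 = 2.37 V.
Since V_DS = 1.35 V < V_ov = 2.37 V, the device is in the triode region.
I_D = k_n [V_ov · V_DS − ½ V_DS²] = 6.76 × [2.37 × 1.35 − 0.5 × 1.35²] = 15.5 mA.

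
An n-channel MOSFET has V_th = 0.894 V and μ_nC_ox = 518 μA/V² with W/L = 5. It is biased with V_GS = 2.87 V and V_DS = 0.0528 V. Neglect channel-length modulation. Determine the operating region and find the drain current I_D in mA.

k_n = μ_nC_ox · (W/L) = 2.59 mA/V².
V_ov = V_GS − V_th = 2.87 − 0.894 = 1.98 V.
Since V_DS = 0.0528 V < V_ov = 1.98 V, the device is in the triode region.
I_D = k_n [V_ov · V_DS − ½ V_DS²] = 2.59 × [1.98 × 0.0528 − 0.5 × 0.0528²] = 0.267 mA.

Triode; I_D = 0.267 mA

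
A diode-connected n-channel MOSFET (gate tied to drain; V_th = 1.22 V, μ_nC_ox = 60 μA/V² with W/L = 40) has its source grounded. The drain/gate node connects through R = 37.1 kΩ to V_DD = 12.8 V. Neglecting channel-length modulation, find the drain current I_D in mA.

I_D = 0.299 mA

With gate tied to drain, V_GS = V_DS ≥ V_GS − V_th, so the device is in saturation.
k_n = μ_nC_ox · (W/L) = 2.4 mA/V².
KCL at the drain: ½ k_n (V_GS − V_th)² = (V_DD − V_GS)/R.
Let x = V_GS − 1.22. Then 44.5 x² + x − 11.58 = 0, giving x = 0.499 V (positive root), so V_GS = 1.72 V.
I_D = (V_DD − V_GS)/R = (12.8 − 1.72) / 37.1 = 0.299 mA.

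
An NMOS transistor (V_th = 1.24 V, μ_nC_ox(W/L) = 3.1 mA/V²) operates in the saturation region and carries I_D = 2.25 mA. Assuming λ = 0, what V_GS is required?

V_GS = 2.44 V

In saturation I_D = ½ k_n (V_GS − V_th)², so V_GS − V_th = √(2 I_D / k_n) = √(2 × 2.25 / 3.1) = 1.2 V.
V_GS = 1.24 + 1.2 = 2.44 V.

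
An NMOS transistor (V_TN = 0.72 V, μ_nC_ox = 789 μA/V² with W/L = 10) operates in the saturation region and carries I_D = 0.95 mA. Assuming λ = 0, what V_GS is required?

V_GS = 1.21 V

k_n = μ_nC_ox · (W/L) = 7.89 mA/V².
In saturation I_D = ½ k_n (V_GS − V_TN)², so V_GS − V_TN = √(2 I_D / k_n) = √(2 × 0.95 / 7.89) = 0.491 V.
V_GS = 0.72 + 0.491 = 1.21 V.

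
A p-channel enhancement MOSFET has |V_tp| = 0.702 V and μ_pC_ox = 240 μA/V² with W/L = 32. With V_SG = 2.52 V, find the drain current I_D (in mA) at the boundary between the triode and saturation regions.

At the boundary V_SD = V_ov = V_SG − |V_tp| = 2.52 − 0.702 = 1.82 V.
k_p = μ_pC_ox · (W/L) = 7.68 mA/V².
I_D = ½ k_p V_ov² = 0.5 × 7.68 × 1.82² = 12.7 mA.

I_D = 12.7 mA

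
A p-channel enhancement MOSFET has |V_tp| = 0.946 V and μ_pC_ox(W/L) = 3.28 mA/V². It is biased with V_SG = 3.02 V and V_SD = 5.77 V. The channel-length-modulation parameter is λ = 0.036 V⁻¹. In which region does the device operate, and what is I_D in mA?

Saturation; I_D = 8.52 mA

V_ov = V_SG − |V_tp| = 3.02 − 0.946 = 2.07 V.
Since V_SD = 5.77 V ≥ V_ov = 2.07 V, the device is in saturation.
I_D = ½ k_p V_ov² (1 + λ V_SD) = 0.5 × 3.28 × 2.07² × (1 + 0.036 × 5.77) = 8.52 mA.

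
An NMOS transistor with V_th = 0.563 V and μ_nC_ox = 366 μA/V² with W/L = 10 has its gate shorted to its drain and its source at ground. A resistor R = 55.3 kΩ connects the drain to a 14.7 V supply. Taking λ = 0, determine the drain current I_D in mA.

I_D = 0.249 mA

With gate tied to drain, V_GS = V_DS ≥ V_GS − V_th, so the device is in saturation.
k_n = μ_nC_ox · (W/L) = 3.66 mA/V².
KCL at the drain: ½ k_n (V_GS − V_th)² = (V_DD − V_GS)/R.
Let x = V_GS − 0.563. Then 101 x² + x − 14.14 = 0, giving x = 0.369 V (positive root), so V_GS = 0.932 V.
I_D = (V_DD − V_GS)/R = (14.7 − 0.932) / 55.3 = 0.249 mA.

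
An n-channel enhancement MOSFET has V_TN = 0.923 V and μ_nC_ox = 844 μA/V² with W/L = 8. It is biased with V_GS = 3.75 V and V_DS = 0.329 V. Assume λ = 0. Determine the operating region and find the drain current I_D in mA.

k_n = μ_nC_ox · (W/L) = 6.752 mA/V².
V_ov = V_GS − V_TN = 3.75 − 0.923 = 2.83 V.
Since V_DS = 0.329 V < V_ov = 2.83 V, the device is in the triode region.
I_D = k_n [V_ov · V_DS − ½ V_DS²] = 6.752 × [2.83 × 0.329 − 0.5 × 0.329²] = 5.91 mA.

Triode; I_D = 5.91 mA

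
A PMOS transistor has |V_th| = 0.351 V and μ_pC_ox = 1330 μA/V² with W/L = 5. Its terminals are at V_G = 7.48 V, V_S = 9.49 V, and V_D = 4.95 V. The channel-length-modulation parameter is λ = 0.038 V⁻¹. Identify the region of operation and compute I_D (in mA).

Saturation; I_D = 10.7 mA

V_SG = V_S − V_G = 9.49 − 7.48 = 2.01 V; V_SD = V_S − V_D = 9.49 − 4.95 = 4.54 V.
k_p = μ_pC_ox · (W/L) = 6.65 mA/V².
V_ov = V_SG − |V_th| = 2.01 − 0.351 = 1.66 V.
Since V_SD = 4.54 V ≥ V_ov = 1.66 V, the device is in saturation.
I_D = ½ k_p V_ov² (1 + λ V_SD) = 0.5 × 6.65 × 1.66² × (1 + 0.038 × 4.54) = 10.7 mA.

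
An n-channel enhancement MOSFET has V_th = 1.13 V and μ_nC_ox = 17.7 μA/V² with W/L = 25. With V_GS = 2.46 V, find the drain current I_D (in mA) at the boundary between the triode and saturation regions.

At the boundary V_DS = V_ov = V_GS − V_th = 2.46 − 1.13 = 1.33 V.
k_n = μ_nC_ox · (W/L) = 0.4425 mA/V².
I_D = ½ k_n V_ov² = 0.5 × 0.4425 × 1.33² = 0.391 mA.

I_D = 0.391 mA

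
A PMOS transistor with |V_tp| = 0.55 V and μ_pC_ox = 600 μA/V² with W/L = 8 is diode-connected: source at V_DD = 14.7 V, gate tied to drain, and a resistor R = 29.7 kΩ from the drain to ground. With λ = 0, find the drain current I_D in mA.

I_D = 0.462 mA

With gate tied to drain, V_SG = V_SD ≥ V_SG − |V_tp|, so the device is in saturation.
k_p = μ_pC_ox · (W/L) = 4.8 mA/V².
KCL at the drain: ½ k_p (V_SG − |V_tp|)² = (V_DD − V_SG)/R.
Let x = V_SG − 0.55. Then 71.3 x² + x − 14.15 = 0, giving x = 0.439 V (positive root), so V_SG = 0.989 V.
I_D = (V_DD − V_SG)/R = (14.7 − 0.989) / 29.7 = 0.462 mA.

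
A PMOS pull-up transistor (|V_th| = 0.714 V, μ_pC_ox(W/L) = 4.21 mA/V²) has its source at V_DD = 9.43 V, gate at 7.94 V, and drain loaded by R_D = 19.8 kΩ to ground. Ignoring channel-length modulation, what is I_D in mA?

I_D = 0.468 mA

V_SG = V_DD − V_G = 9.43 − 7.94 = 1.49 V, so V_ov = 1.49 − 0.714 = 0.776 V.
Assume saturation: I_D = ½ k_p V_ov² = 0.5 × 4.21 × 0.776² = 1.27 mA, giving V_SD = V_DD − I_D R_D = 9.43 − 1.27 × 19.8 = -15.7 V.
But -15.7 V < V_ov = 0.776 V, so the device is actually in triode.
In triode I_D = k_p[V_ov V_SD − ½ V_SD²] and I_D = (V_DD − V_SD)/R_D. Equating: 41.7 V_SD² − 65.69 V_SD + 9.43 = 0, giving V_SD = 0.16 V (the root below V_ov).
I_D = (9.43 − 0.16) / 19.8 = 0.468 mA.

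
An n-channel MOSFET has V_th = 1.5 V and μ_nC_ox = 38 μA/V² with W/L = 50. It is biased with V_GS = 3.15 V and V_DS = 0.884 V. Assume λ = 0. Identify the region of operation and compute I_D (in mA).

k_n = μ_nC_ox · (W/L) = 1.9 mA/V².
V_ov = V_GS − V_th = 3.15 − 1.5 = 1.65 V.
Since V_DS = 0.884 V < V_ov = 1.65 V, the device is in the triode region.
I_D = k_n [V_ov · V_DS − ½ V_DS²] = 1.9 × [1.65 × 0.884 − 0.5 × 0.884²] = 2.03 mA.

Triode; I_D = 2.03 mA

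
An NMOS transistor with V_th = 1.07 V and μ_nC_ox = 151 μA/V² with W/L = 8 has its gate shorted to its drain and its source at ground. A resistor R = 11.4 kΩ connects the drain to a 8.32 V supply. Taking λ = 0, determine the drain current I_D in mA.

I_D = 0.552 mA

With gate tied to drain, V_GS = V_DS ≥ V_GS − V_th, so the device is in saturation.
k_n = μ_nC_ox · (W/L) = 1.208 mA/V².
KCL at the drain: ½ k_n (V_GS − V_th)² = (V_DD − V_GS)/R.
Let x = V_GS − 1.07. Then 6.89 x² + x − 7.25 = 0, giving x = 0.956 V (positive root), so V_GS = 2.03 V.
I_D = (V_DD − V_GS)/R = (8.32 − 2.03) / 11.4 = 0.552 mA.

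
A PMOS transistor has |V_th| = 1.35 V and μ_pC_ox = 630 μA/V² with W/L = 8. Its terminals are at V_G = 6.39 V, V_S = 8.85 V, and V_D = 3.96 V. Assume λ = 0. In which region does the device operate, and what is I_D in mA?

V_SG = V_S − V_G = 8.85 − 6.39 = 2.46 V; V_SD = V_S − V_D = 8.85 − 3.96 = 4.89 V.
k_p = μ_pC_ox · (W/L) = 5.04 mA/V².
V_ov = V_SG − |V_th| = 2.46 − 1.35 = 1.11 V.
Since V_SD = 4.89 V ≥ V_ov = 1.11 V, the device is in saturation.
I_D = ½ k_p V_ov² = 0.5 × 5.04 × 1.11² = 3.1 mA.

Saturation; I_D = 3.10 mA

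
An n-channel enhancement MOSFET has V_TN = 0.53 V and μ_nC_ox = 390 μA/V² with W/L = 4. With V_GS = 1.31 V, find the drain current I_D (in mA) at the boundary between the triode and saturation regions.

At the boundary V_DS = V_ov = V_GS − V_TN = 1.31 − 0.53 = 0.78 V.
k_n = μ_nC_ox · (W/L) = 1.56 mA/V².
I_D = ½ k_n V_ov² = 0.5 × 1.56 × 0.78² = 0.475 mA.

I_D = 0.475 mA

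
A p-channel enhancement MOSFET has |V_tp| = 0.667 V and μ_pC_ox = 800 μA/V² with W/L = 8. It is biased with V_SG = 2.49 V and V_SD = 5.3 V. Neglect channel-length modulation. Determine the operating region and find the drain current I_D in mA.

k_p = μ_pC_ox · (W/L) = 6.4 mA/V².
V_ov = V_SG − |V_tp| = 2.49 − 0.667 = 1.82 V.
Since V_SD = 5.3 V ≥ V_ov = 1.82 V, the device is in saturation.
I_D = ½ k_p V_ov² = 0.5 × 6.4 × 1.82² = 10.6 mA.

Saturation; I_D = 10.6 mA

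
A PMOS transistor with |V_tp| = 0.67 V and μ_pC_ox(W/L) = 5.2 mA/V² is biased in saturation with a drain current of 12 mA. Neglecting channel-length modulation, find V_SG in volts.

V_SG = 2.82 V

In saturation I_D = ½ k_p (V_SG − |V_tp|)², so V_SG − |V_tp| = √(2 I_D / k_p) = √(2 × 12 / 5.2) = 2.15 V.
V_SG = 0.67 + 2.15 = 2.82 V.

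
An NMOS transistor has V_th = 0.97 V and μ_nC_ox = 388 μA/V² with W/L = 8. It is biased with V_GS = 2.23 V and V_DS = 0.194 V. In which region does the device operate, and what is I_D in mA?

k_n = μ_nC_ox · (W/L) = 3.104 mA/V².
V_ov = V_GS − V_th = 2.23 − 0.97 = 1.26 V.
Since V_DS = 0.194 V < V_ov = 1.26 V, the device is in the triode region.
I_D = k_n [V_ov · V_DS − ½ V_DS²] = 3.104 × [1.26 × 0.194 − 0.5 × 0.194²] = 0.7 mA.

Triode; I_D = 0.700 mA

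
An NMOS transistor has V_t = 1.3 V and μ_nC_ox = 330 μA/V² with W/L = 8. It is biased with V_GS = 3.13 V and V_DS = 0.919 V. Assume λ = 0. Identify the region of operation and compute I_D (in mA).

Triode; I_D = 3.33 mA

k_n = μ_nC_ox · (W/L) = 2.64 mA/V².
V_ov = V_GS − V_t = 3.13 − 1.3 = 1.83 V.
Since V_DS = 0.919 V < V_ov = 1.83 V, the device is in the triode region.
I_D = k_n [V_ov · V_DS − ½ V_DS²] = 2.64 × [1.83 × 0.919 − 0.5 × 0.919²] = 3.33 mA.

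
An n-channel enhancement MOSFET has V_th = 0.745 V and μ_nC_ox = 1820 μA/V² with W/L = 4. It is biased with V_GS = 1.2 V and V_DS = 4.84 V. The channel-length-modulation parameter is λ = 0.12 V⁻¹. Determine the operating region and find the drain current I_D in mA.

k_n = μ_nC_ox · (W/L) = 7.28 mA/V².
V_ov = V_GS − V_th = 1.2 − 0.745 = 0.455 V.
Since V_DS = 4.84 V ≥ V_ov = 0.455 V, the device is in saturation.
I_D = ½ k_n V_ov² (1 + λ V_DS) = 0.5 × 7.28 × 0.455² × (1 + 0.12 × 4.84) = 1.19 mA.

Saturation; I_D = 1.19 mA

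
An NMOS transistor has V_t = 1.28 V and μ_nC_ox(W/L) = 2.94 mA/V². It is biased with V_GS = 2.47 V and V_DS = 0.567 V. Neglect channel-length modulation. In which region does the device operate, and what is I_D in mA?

Triode; I_D = 1.51 mA

V_ov = V_GS − V_t = 2.47 − 1.28 = 1.19 V.
Since V_DS = 0.567 V < V_ov = 1.19 V, the device is in the triode region.
I_D = k_n [V_ov · V_DS − ½ V_DS²] = 2.94 × [1.19 × 0.567 − 0.5 × 0.567²] = 1.51 mA.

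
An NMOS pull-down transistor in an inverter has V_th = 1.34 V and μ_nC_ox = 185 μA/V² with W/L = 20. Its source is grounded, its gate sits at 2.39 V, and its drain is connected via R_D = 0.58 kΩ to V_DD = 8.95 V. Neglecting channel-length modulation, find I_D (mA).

V_GS = V_G = 2.39 V, so V_ov = 2.39 − 1.34 = 1.05 V.
k_n = μ_nC_ox · (W/L) = 3.7 mA/V².
Assume saturation: I_D = ½ k_n V_ov² = 0.5 × 3.7 × 1.05² = 2.04 mA, giving V_DS = V_DD − I_D R_D = 8.95 − 2.04 × 0.58 = 7.77 V.
V_DS = 7.77 V ≥ V_ov = 1.05 V, confirming saturation.

I_D = 2.04 mA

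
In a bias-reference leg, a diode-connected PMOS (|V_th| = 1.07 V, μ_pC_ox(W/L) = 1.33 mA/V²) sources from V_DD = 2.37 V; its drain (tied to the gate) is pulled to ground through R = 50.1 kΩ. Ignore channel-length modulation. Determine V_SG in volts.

V_SG = 1.25 V

With gate tied to drain, V_SG = V_SD ≥ V_SG − |V_th|, so the device is in saturation.
KCL at the drain: ½ k_p (V_SG − |V_th|)² = (V_DD − V_SG)/R.
Let x = V_SG − 1.07. Then 33.3 x² + x − 1.3 = 0, giving x = 0.183 V (positive root), so V_SG = 1.25 V.
I_D = (V_DD − V_SG)/R = (2.37 − 1.25) / 50.1 = 0.0223 mA.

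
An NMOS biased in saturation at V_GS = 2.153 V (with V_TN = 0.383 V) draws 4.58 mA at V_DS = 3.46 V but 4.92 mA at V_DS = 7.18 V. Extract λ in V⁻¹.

λ = 0.0214 V⁻¹

With V_GS fixed, I_D ∝ (1 + λ V_DS) in saturation, so I_D2/I_D1 = (1 + λ V_DS2)/(1 + λ V_DS1).
4.92/4.58 = 1.074 = (1 + 7.18 λ)/(1 + 3.46 λ).
Solving: λ (I_D1 V_DS2 − I_D2 V_DS1) = I_D2 − I_D1, so λ = (4.92 − 4.58) / (4.58 × 7.18 − 4.92 × 3.46) = 0.34 / 15.9 = 0.0214 V⁻¹.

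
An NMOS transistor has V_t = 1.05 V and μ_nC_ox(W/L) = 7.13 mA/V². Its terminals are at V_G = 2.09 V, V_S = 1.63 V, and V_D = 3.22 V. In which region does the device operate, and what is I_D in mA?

Cutoff; I_D = 0 mA

V_GS = V_G − V_S = 2.09 − 1.63 = 0.46 V; V_DS = V_D − V_S = 3.22 − 1.63 = 1.59 V.
V_GS = 0.46 V < V_t = 1.05 V, so the transistor is in cutoff.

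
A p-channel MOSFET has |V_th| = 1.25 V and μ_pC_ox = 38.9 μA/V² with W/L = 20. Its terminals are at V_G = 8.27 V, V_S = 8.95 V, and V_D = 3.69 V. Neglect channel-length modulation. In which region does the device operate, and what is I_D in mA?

Cutoff; I_D = 0 mA

V_SG = V_S − V_G = 8.95 − 8.27 = 0.68 V; V_SD = V_S − V_D = 8.95 − 3.69 = 5.26 V.
V_SG = 0.68 V < |V_th| = 1.25 V, so the transistor is in cutoff.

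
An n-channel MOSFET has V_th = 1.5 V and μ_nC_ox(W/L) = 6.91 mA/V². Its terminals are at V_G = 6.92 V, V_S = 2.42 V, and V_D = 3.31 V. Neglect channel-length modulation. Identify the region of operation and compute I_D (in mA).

Triode; I_D = 15.7 mA

V_GS = V_G − V_S = 6.92 − 2.42 = 4.5 V; V_DS = V_D − V_S = 3.31 − 2.42 = 0.89 V.
V_ov = V_GS − V_th = 4.5 − 1.5 = 3 V.
Since V_DS = 0.89 V < V_ov = 3 V, the device is in the triode region.
I_D = k_n [V_ov · V_DS − ½ V_DS²] = 6.91 × [3 × 0.89 − 0.5 × 0.89²] = 15.7 mA.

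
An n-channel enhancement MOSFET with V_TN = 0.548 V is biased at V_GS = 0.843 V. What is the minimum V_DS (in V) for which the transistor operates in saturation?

The boundary between triode and saturation is V_DS = V_GS − V_TN = V_ov.
V_ov = 0.843 − 0.548 = 0.295 V.

V_DS,sat = 0.295 V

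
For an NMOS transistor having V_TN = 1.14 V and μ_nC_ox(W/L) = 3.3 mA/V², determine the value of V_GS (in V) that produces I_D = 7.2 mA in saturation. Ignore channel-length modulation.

In saturation I_D = ½ k_n (V_GS − V_TN)², so V_GS − V_TN = √(2 I_D / k_n) = √(2 × 7.2 / 3.3) = 2.09 V.
V_GS = 1.14 + 2.09 = 3.23 V.

V_GS = 3.23 V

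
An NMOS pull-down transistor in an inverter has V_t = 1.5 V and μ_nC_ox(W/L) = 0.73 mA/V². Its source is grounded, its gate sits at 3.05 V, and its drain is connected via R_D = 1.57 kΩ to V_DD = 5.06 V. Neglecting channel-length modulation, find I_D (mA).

I_D = 0.877 mA

V_GS = V_G = 3.05 V, so V_ov = 3.05 − 1.5 = 1.55 V.
Assume saturation: I_D = ½ k_n V_ov² = 0.5 × 0.73 × 1.55² = 0.877 mA, giving V_DS = V_DD − I_D R_D = 5.06 − 0.877 × 1.57 = 3.68 V.
V_DS = 3.68 V ≥ V_ov = 1.55 V, confirming saturation.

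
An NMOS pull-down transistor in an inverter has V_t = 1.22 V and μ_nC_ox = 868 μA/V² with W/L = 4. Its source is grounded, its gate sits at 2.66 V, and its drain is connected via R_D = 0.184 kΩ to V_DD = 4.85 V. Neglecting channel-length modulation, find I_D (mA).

V_GS = V_G = 2.66 V, so V_ov = 2.66 − 1.22 = 1.44 V.
k_n = μ_nC_ox · (W/L) = 3.472 mA/V².
Assume saturation: I_D = ½ k_n V_ov² = 0.5 × 3.472 × 1.44² = 3.6 mA, giving V_DS = V_DD − I_D R_D = 4.85 − 3.6 × 0.184 = 4.19 V.
V_DS = 4.19 V ≥ V_ov = 1.44 V, confirming saturation.

I_D = 3.60 mA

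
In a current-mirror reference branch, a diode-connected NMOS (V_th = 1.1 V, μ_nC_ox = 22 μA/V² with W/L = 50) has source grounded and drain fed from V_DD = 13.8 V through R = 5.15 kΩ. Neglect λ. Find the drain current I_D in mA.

I_D = 2.09 mA

With gate tied to drain, V_GS = V_DS ≥ V_GS − V_th, so the device is in saturation.
k_n = μ_nC_ox · (W/L) = 1.1 mA/V².
KCL at the drain: ½ k_n (V_GS − V_th)² = (V_DD − V_GS)/R.
Let x = V_GS − 1.1. Then 2.83 x² + x − 12.7 = 0, giving x = 1.95 V (positive root), so V_GS = 3.05 V.
I_D = (V_DD − V_GS)/R = (13.8 − 3.05) / 5.15 = 2.09 mA.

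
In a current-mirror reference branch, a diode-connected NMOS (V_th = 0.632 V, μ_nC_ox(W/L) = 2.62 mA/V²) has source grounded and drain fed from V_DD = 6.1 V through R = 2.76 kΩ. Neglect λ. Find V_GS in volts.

With gate tied to drain, V_GS = V_DS ≥ V_GS − V_th, so the device is in saturation.
KCL at the drain: ½ k_n (V_GS − V_th)² = (V_DD − V_GS)/R.
Let x = V_GS − 0.632. Then 3.62 x² + x − 5.468 = 0, giving x = 1.1 V (positive root), so V_GS = 1.73 V.
I_D = (V_DD − V_GS)/R = (6.1 − 1.73) / 2.76 = 1.58 mA.

V_GS = 1.73 V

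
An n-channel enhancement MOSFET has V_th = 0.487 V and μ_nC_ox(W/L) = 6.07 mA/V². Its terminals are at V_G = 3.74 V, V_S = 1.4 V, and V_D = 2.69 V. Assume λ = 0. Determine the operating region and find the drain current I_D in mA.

Triode; I_D = 9.46 mA

V_GS = V_G − V_S = 3.74 − 1.4 = 2.34 V; V_DS = V_D − V_S = 2.69 − 1.4 = 1.29 V.
V_ov = V_GS − V_th = 2.34 − 0.487 = 1.85 V.
Since V_DS = 1.29 V < V_ov = 1.85 V, the device is in the triode region.
I_D = k_n [V_ov · V_DS − ½ V_DS²] = 6.07 × [1.85 × 1.29 − 0.5 × 1.29²] = 9.46 mA.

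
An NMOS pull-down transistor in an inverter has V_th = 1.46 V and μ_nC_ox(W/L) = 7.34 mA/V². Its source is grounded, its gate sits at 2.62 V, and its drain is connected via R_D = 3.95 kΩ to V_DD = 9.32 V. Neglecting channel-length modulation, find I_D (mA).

I_D = 2.28 mA

V_GS = V_G = 2.62 V, so V_ov = 2.62 − 1.46 = 1.16 V.
Assume saturation: I_D = ½ k_n V_ov² = 0.5 × 7.34 × 1.16² = 4.94 mA, giving V_DS = V_DD − I_D R_D = 9.32 − 4.94 × 3.95 = -10.2 V.
But -10.2 V < V_ov = 1.16 V, so the device is actually in triode.
In triode I_D = k_n[V_ov V_DS − ½ V_DS²] and I_D = (V_DD − V_DS)/R_D. Equating: 14.5 V_DS² − 34.63 V_DS + 9.32 = 0, giving V_DS = 0.309 V (the root below V_ov).
I_D = (9.32 − 0.309) / 3.95 = 2.28 mA.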